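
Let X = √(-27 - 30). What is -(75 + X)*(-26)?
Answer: 1950 + 26*I*√57 ≈ 1950.0 + 196.3*I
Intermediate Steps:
X = I*√57 (X = √(-57) = I*√57 ≈ 7.5498*I)
-(75 + X)*(-26) = -(75 + I*√57)*(-26) = -(-1950 - 26*I*√57) = 1950 + 26*I*√57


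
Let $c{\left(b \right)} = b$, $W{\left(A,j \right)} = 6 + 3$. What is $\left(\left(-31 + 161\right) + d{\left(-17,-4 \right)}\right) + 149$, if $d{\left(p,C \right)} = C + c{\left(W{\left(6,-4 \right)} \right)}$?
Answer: $284$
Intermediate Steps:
$W{\left(A,j \right)} = 9$
$d{\left(p,C \right)} = 9 + C$ ($d{\left(p,C \right)} = C + 9 = 9 + C$)
$\left(\left(-31 + 161\right) + d{\left(-17,-4 \right)}\right) + 149 = \left(\left(-31 + 161\right) + \left(9 - 4\right)\right) + 149 = \left(130 + 5\right) + 149 = 135 + 149 = 284$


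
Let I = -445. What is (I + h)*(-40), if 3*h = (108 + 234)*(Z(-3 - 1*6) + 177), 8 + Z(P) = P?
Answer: -711800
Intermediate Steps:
Z(P) = -8 + P
h = 18240 (h = ((108 + 234)*((-8 + (-3 - 1*6)) + 177))/3 = (342*((-8 + (-3 - 6)) + 177))/3 = (342*((-8 - 9) + 177))/3 = (342*(-17 + 177))/3 = (342*160)/3 = (1/3)*54720 = 18240)
(I + h)*(-40) = (-445 + 18240)*(-40) = 17795*(-40) = -711800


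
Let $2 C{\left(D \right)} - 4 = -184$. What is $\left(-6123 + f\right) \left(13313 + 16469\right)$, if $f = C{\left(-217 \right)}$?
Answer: $-185035566$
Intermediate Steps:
$C{\left(D \right)} = -90$ ($C{\left(D \right)} = 2 + \frac{1}{2} \left(-184\right) = 2 - 92 = -90$)
$f = -90$
$\left(-6123 + f\right) \left(13313 + 16469\right) = \left(-6123 - 90\right) \left(13313 + 16469\right) = \left(-6213\right) 29782 = -185035566$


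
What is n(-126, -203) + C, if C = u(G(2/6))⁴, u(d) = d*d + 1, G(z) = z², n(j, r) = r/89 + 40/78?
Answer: -35748754627/49805056197 ≈ -0.71777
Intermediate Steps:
n(j, r) = 20/39 + r/89 (n(j, r) = r*(1/89) + 40*(1/78) = r/89 + 20/39 = 20/39 + r/89)
u(d) = 1 + d² (u(d) = d² + 1 = 1 + d²)
C = 45212176/43046721 (C = (1 + ((2/6)²)²)⁴ = (1 + ((2*(⅙))²)²)⁴ = (1 + ((⅓)²)²)⁴ = (1 + (⅑)²)⁴ = (1 + 1/81)⁴ = (82/81)⁴ = 45212176/43046721 ≈ 1.0503)
n(-126, -203) + C = (20/39 + (1/89)*(-203)) + 45212176/43046721 = (20/39 - 203/89) + 45212176/43046721 = -6137/3471 + 45212176/43046721 = -35748754627/49805056197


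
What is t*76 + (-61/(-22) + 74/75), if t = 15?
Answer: 1887203/1650 ≈ 1143.8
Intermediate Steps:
t*76 + (-61/(-22) + 74/75) = 15*76 + (-61/(-22) + 74/75) = 1140 + (-61*(-1/22) + 74*(1/75)) = 1140 + (61/22 + 74/75) = 1140 + 6203/1650 = 1887203/1650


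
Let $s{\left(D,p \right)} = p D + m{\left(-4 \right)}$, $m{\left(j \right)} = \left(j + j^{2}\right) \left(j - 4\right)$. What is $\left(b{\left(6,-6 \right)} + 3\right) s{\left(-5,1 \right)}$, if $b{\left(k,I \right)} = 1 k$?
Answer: $-909$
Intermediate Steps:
$m{\left(j \right)} = \left(-4 + j\right) \left(j + j^{2}\right)$ ($m{\left(j \right)} = \left(j + j^{2}\right) \left(-4 + j\right) = \left(-4 + j\right) \left(j + j^{2}\right)$)
$b{\left(k,I \right)} = k$
$s{\left(D,p \right)} = -96 + D p$ ($s{\left(D,p \right)} = p D - 4 \left(-4 + \left(-4\right)^{2} - -12\right) = D p - 4 \left(-4 + 16 + 12\right) = D p - 96 = -96 + D p$)
$\left(b{\left(6,-6 \right)} + 3\right) s{\left(-5,1 \right)} = \left(6 + 3\right) \left(-96 - 5\right) = 9 \left(-96 - 5\right) = 9 \left(-101\right) = -909$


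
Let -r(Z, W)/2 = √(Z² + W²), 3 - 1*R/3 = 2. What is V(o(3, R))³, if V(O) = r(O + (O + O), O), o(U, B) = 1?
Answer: -80*√10 ≈ -252.98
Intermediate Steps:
R = 3 (R = 9 - 3*2 = 9 - 6 = 3)
r(Z, W) = -2*√(W² + Z²) (r(Z, W) = -2*√(Z² + W²) = -2*√(W² + Z²))
V(O) = -2*√10*√(O²) (V(O) = -2*√(O² + (O + (O + O))²) = -2*√(O² + (O + 2*O)²) = -2*√(O² + (3*O)²) = -2*√(O² + 9*O²) = -2*√10*√(O²))
V(o(3, R))³ = (-2*√10*√(1²))³ = (-2*√10*√1)³ = (-2*√10*1)³ = (-2*√10)³ = -80*√10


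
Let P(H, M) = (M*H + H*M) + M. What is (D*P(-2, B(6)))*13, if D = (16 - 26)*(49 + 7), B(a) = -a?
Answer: -131040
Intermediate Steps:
P(H, M) = M + 2*H*M (P(H, M) = (H*M + H*M) + M = 2*H*M + M = M + 2*H*M)
D = -560 (D = -10*56 = -560)
(D*P(-2, B(6)))*13 = -560*(-1*6)*(1 + 2*(-2))*13 = -(-3360)*(1 - 4)*13 = -(-3360)*(-3)*13 = -560*18*13 = -10080*13 = -131040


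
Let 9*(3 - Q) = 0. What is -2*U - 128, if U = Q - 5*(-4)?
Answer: -174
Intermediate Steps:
Q = 3 (Q = 3 - 1/9*0 = 3 + 0 = 3)
U = 23 (U = 3 - 5*(-4) = 3 + 20 = 23)
-2*U - 128 = -2*23 - 128 = -46 - 128 = -174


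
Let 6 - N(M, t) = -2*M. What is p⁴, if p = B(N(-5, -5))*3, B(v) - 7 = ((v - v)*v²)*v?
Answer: 194481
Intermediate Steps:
N(M, t) = 6 + 2*M (N(M, t) = 6 - (-2)*M = 6 + 2*M)
B(v) = 7 (B(v) = 7 + ((v - v)*v²)*v = 7 + (0*v²)*v = 7 + 0*v = 7 + 0 = 7)
p = 21 (p = 7*3 = 21)
p⁴ = 21⁴ = 194481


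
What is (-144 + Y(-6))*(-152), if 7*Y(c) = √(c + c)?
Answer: 21888 - 304*I*√3/7 ≈ 21888.0 - 75.22*I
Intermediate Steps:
Y(c) = √2*√c/7 (Y(c) = √(c + c)/7 = √(2*c)/7 = (√2*√c)/7 = √2*√c/7)
(-144 + Y(-6))*(-152) = (-144 + √2*√(-6)/7)*(-152) = (-144 + √2*(I*√6)/7)*(-152) = (-144 + 2*I*√3/7)*(-152) = 21888 - 304*I*√3/7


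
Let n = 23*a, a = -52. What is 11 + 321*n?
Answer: -383905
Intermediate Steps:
n = -1196 (n = 23*(-52) = -1196)
11 + 321*n = 11 + 321*(-1196) = 11 - 383916 = -383905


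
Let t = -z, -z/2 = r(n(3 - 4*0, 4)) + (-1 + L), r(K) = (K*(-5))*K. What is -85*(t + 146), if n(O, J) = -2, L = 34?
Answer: -14620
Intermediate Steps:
r(K) = -5*K² (r(K) = (-5*K)*K = -5*K²)
z = -26 (z = -2*(-5*(-2)² + (-1 + 34)) = -2*(-5*4 + 33) = -2*(-20 + 33) = -2*13 = -26)
t = 26 (t = -1*(-26) = 26)
-85*(t + 146) = -85*(26 + 146) = -85*172 = -14620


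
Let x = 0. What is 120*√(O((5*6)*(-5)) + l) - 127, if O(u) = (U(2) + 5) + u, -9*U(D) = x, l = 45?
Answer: -127 + 1200*I ≈ -127.0 + 1200.0*I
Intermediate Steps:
U(D) = 0 (U(D) = -⅑*0 = 0)
O(u) = 5 + u (O(u) = (0 + 5) + u = 5 + u)
120*√(O((5*6)*(-5)) + l) - 127 = 120*√((5 + (5*6)*(-5)) + 45) - 127 = 120*√((5 + 30*(-5)) + 45) - 127 = 120*√((5 - 150) + 45) - 127 = 120*√(-145 + 45) - 127 = 120*√(-100) - 127 = 120*(10*I) - 127 = 1200*I - 127 = -127 + 1200*I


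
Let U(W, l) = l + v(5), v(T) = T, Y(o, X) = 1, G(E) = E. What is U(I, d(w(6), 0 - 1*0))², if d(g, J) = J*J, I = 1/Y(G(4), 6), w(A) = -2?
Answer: 25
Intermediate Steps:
I = 1 (I = 1/1 = 1)
d(g, J) = J²
U(W, l) = 5 + l (U(W, l) = l + 5 = 5 + l)
U(I, d(w(6), 0 - 1*0))² = (5 + (0 - 1*0)²)² = (5 + (0 + 0)²)² = (5 + 0²)² = (5 + 0)² = 5² = 25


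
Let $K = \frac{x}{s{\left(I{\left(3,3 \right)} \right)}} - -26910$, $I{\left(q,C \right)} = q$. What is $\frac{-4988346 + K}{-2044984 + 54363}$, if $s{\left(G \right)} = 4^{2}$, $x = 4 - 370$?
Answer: $\frac{39691671}{15924968} \approx 2.4924$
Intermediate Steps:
$x = -366$ ($x = 4 - 370 = -366$)
$s{\left(G \right)} = 16$
$K = \frac{215097}{8}$ ($K = - \frac{366}{16} - -26910 = \left(-366\right) \frac{1}{16} + 26910 = - \frac{183}{8} + 26910 = \frac{215097}{8} \approx 26887.0$)
$\frac{-4988346 + K}{-2044984 + 54363} = \frac{-4988346 + \frac{215097}{8}}{-2044984 + 54363} = - \frac{39691671}{8 \left(-1990621\right)} = \left(- \frac{39691671}{8}\right) \left(- \frac{1}{1990621}\right) = \frac{39691671}{15924968}$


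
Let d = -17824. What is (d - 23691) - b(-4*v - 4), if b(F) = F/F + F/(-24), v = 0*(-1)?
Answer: -249097/6 ≈ -41516.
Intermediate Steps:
v = 0
b(F) = 1 - F/24 (b(F) = 1 + F*(-1/24) = 1 - F/24)
(d - 23691) - b(-4*v - 4) = (-17824 - 23691) - (1 - (-4*0 - 4)/24) = -41515 - (1 - (0 - 4)/24) = -41515 - (1 - 1/24*(-4)) = -41515 - (1 + ⅙) = -41515 - 1*7/6 = -41515 - 7/6 = -249097/6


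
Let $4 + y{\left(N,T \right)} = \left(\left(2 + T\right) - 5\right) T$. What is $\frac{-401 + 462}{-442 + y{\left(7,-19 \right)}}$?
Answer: $- \frac{61}{28} \approx -2.1786$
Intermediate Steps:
$y{\left(N,T \right)} = -4 + T \left(-3 + T\right)$ ($y{\left(N,T \right)} = -4 + \left(\left(2 + T\right) - 5\right) T = -4 + \left(-3 + T\right) T = -4 + T \left(-3 + T\right)$)
$\frac{-401 + 462}{-442 + y{\left(7,-19 \right)}} = \frac{-401 + 462}{-442 - \left(-53 - 361\right)} = \frac{61}{-442 + \left(-4 + 361 + 57\right)} = \frac{61}{-442 + 414} = \frac{61}{-28} = 61 \left(- \frac{1}{28}\right) = - \frac{61}{28}$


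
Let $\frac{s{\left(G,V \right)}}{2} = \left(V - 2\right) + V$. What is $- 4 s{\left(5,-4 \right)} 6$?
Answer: $480$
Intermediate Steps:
$s{\left(G,V \right)} = -4 + 4 V$ ($s{\left(G,V \right)} = 2 \left(\left(V - 2\right) + V\right) = 2 \left(\left(-2 + V\right) + V\right) = 2 \left(-2 + 2 V\right) = -4 + 4 V$)
$- 4 s{\left(5,-4 \right)} 6 = - 4 \left(-4 + 4 \left(-4\right)\right) 6 = - 4 \left(-4 - 16\right) 6 = \left(-4\right) \left(-20\right) 6 = 80 \cdot 6 = 480$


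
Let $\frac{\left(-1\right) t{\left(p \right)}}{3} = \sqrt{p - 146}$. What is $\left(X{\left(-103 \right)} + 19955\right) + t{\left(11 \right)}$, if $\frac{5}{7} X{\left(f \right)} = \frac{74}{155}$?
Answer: $\frac{15465643}{775} - 9 i \sqrt{15} \approx 19956.0 - 34.857 i$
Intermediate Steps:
$t{\left(p \right)} = - 3 \sqrt{-146 + p}$ ($t{\left(p \right)} = - 3 \sqrt{p - 146} = - 3 \sqrt{-146 + p}$)
$X{\left(f \right)} = \frac{518}{775}$ ($X{\left(f \right)} = \frac{7 \cdot \frac{74}{155}}{5} = \frac{7 \cdot 74 \cdot \frac{1}{155}}{5} = \frac{7}{5} \cdot \frac{74}{155} = \frac{518}{775}$)
$\left(X{\left(-103 \right)} + 19955\right) + t{\left(11 \right)} = \left(\frac{518}{775} + 19955\right) - 3 \sqrt{-146 + 11} = \frac{15465643}{775} - 3 \sqrt{-135} = \frac{15465643}{775} - 3 \cdot 3 i \sqrt{15} = \frac{15465643}{775} - 9 i \sqrt{15}$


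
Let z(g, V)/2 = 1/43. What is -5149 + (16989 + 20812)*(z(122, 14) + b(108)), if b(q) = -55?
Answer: -89545170/43 ≈ -2.0824e+6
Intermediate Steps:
z(g, V) = 2/43
-5149 + (16989 + 20812)*(z(122, 14) + b(108)) = -5149 + (16989 + 20812)*(2/43 - 55) = -5149 + 37801*(-2363/43) = -5149 - 89323763/43 = -89545170/43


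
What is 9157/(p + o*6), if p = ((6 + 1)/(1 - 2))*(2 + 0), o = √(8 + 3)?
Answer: 64099/100 + 27471*√11/100 ≈ 1552.1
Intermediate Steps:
o = √11 ≈ 3.3166
p = -14 (p = (7/(-1))*2 = (7*(-1))*2 = -7*2 = -14)
9157/(p + o*6) = 9157/(-14 + √11*6) = 9157/(-14 + 6*√11)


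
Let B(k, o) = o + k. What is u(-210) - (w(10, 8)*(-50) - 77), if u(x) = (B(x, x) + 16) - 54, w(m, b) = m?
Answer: 119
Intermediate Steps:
B(k, o) = k + o
u(x) = -38 + 2*x (u(x) = ((x + x) + 16) - 54 = (2*x + 16) - 54 = (16 + 2*x) - 54 = -38 + 2*x)
u(-210) - (w(10, 8)*(-50) - 77) = (-38 + 2*(-210)) - (10*(-50) - 77) = (-38 - 420) - (-500 - 77) = -458 - 1*(-577) = -458 + 577 = 119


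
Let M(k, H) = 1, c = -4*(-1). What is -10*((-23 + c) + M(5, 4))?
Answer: 180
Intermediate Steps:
c = 4
-10*((-23 + c) + M(5, 4)) = -10*((-23 + 4) + 1) = -10*(-19 + 1) = -10*(-18) = 180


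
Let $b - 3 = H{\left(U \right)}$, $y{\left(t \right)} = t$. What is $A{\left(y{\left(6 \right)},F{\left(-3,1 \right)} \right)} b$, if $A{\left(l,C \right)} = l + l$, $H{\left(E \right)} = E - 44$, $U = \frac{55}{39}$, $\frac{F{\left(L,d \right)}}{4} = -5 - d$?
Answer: $- \frac{6176}{13} \approx -475.08$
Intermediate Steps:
$F{\left(L,d \right)} = -20 - 4 d$ ($F{\left(L,d \right)} = 4 \left(-5 - d\right) = -20 - 4 d$)
$U = \frac{55}{39}$ ($U = 55 \cdot \frac{1}{39} = \frac{55}{39} \approx 1.4103$)
$H{\left(E \right)} = -44 + E$
$b = - \frac{1544}{39}$ ($b = 3 + \left(-44 + \frac{55}{39}\right) = 3 - \frac{1661}{39} = - \frac{1544}{39} \approx -39.59$)
$A{\left(l,C \right)} = 2 l$
$A{\left(y{\left(6 \right)},F{\left(-3,1 \right)} \right)} b = 2 \cdot 6 \left(- \frac{1544}{39}\right) = 12 \left(- \frac{1544}{39}\right) = - \frac{6176}{13}$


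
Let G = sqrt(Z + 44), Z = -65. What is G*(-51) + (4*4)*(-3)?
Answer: -48 - 51*I*sqrt(21) ≈ -48.0 - 233.71*I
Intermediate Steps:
G = I*sqrt(21) (G = sqrt(-65 + 44) = sqrt(-21) = I*sqrt(21) ≈ 4.5826*I)
G*(-51) + (4*4)*(-3) = (I*sqrt(21))*(-51) + (4*4)*(-3) = -51*I*sqrt(21) + 16*(-3) = -51*I*sqrt(21) - 48 = -48 - 51*I*sqrt(21)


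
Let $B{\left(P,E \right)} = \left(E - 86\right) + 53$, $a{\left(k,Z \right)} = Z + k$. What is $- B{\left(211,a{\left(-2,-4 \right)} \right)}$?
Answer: $39$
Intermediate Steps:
$B{\left(P,E \right)} = -33 + E$ ($B{\left(P,E \right)} = \left(-86 + E\right) + 53 = -33 + E$)
$- B{\left(211,a{\left(-2,-4 \right)} \right)} = - (-33 - 6) = \left(-1\right) \left(-39\right) = 39$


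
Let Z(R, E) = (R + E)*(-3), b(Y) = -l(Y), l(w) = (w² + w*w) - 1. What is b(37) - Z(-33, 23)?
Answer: -2767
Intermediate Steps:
l(w) = -1 + 2*w² (l(w) = (w² + w²) - 1 = 2*w² - 1 = -1 + 2*w²)
b(Y) = 1 - 2*Y² (b(Y) = -(-1 + 2*Y²) = 1 - 2*Y²)
Z(R, E) = -3*E - 3*R (Z(R, E) = (E + R)*(-3) = -3*E - 3*R)
b(37) - Z(-33, 23) = (1 - 2*37²) - (-3*23 - 3*(-33)) = (1 - 2*1369) - (-69 + 99) = (1 - 2738) - 1*30 = -2737 - 30 = -2767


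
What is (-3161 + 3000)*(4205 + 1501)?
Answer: -918666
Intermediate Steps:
(-3161 + 3000)*(4205 + 1501) = -161*5706 = -918666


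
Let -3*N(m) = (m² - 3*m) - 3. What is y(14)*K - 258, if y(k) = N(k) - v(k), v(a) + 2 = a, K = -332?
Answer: 61310/3 ≈ 20437.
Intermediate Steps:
v(a) = -2 + a
N(m) = 1 + m - m²/3 (N(m) = -((m² - 3*m) - 3)/3 = -(-3 + m² - 3*m)/3 = 1 + m - m²/3)
y(k) = 3 - k²/3 (y(k) = (1 + k - k²/3) - (-2 + k) = (1 + k - k²/3) + (2 - k) = 3 - k²/3)
y(14)*K - 258 = (3 - ⅓*14²)*(-332) - 258 = (3 - ⅓*196)*(-332) - 258 = (3 - 196/3)*(-332) - 258 = -187/3*(-332) - 258 = 62084/3 - 258 = 61310/3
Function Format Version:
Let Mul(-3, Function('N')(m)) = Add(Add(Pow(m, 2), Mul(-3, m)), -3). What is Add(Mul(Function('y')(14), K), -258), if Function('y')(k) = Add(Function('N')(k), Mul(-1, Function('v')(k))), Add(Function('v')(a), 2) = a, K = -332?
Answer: Rational(61310, 3) ≈ 20437.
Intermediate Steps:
Function('v')(a) = Add(-2, a)
Function('N')(m) = Add(1, m, Mul(Rational(-1, 3), Pow(m, 2))) (Function('N')(m) = Mul(Rational(-1, 3), Add(Add(Pow(m, 2), Mul(-3, m)), -3)) = Mul(Rational(-1, 3), Add(-3, Pow(m, 2), Mul(-3, m))) = Add(1, m, Mul(Rational(-1, 3), Pow(m, 2))))
Function('y')(k) = Add(3, Mul(Rational(-1, 3), Pow(k, 2))) (Function('y')(k) = Add(Add(1, k, Mul(Rational(-1, 3), Pow(k, 2))), Mul(-1, Add(-2, k))) = Add(Add(1, k, Mul(Rational(-1, 3), Pow(k, 2))), Add(2, Mul(-1, k))) = Add(3, Mul(Rational(-1, 3), Pow(k, 2))))
Add(Mul(Function('y')(14), K), -258) = Add(Mul(Add(3, Mul(Rational(-1, 3), Pow(14, 2))), -332), -258) = Add(Mul(Add(3, Mul(Rational(-1, 3), 196)), -332), -258) = Add(Mul(Add(3, Rational(-196, 3)), -332), -258) = Add(Mul(Rational(-187, 3), -332), -258) = Add(Rational(62084, 3), -258) = Rational(61310, 3)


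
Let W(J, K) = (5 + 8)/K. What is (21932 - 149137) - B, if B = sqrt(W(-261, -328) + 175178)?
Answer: -127205 - sqrt(4711586422)/164 ≈ -1.2762e+5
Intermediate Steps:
W(J, K) = 13/K
B = sqrt(4711586422)/164 (B = sqrt(13/(-328) + 175178) = sqrt(13*(-1/328) + 175178) = sqrt(-13/328 + 175178) = sqrt(57458371/328) = sqrt(4711586422)/164 ≈ 418.54)
(21932 - 149137) - B = (21932 - 149137) - sqrt(4711586422)/164 = -127205 - sqrt(4711586422)/164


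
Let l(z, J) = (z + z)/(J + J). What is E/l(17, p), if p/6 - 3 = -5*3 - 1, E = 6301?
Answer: -491478/17 ≈ -28910.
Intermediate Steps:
p = -78 (p = 18 + 6*(-5*3 - 1) = 18 + 6*(-15 - 1) = 18 + 6*(-16) = 18 - 96 = -78)
l(z, J) = z/J (l(z, J) = (2*z)/((2*J)) = (2*z)*(1/(2*J)) = z/J)
E/l(17, p) = 6301/((17/(-78))) = 6301/((17*(-1/78))) = 6301/(-17/78) = 6301*(-78/17) = -491478/17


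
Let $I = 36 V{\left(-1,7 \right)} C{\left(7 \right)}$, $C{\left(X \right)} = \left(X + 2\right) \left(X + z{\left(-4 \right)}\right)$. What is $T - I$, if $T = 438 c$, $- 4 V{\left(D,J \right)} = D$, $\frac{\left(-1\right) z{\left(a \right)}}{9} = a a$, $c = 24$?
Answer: $21609$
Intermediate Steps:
$z{\left(a \right)} = - 9 a^{2}$ ($z{\left(a \right)} = - 9 a a = - 9 a^{2}$)
$V{\left(D,J \right)} = - \frac{D}{4}$
$C{\left(X \right)} = \left(-144 + X\right) \left(2 + X\right)$ ($C{\left(X \right)} = \left(X + 2\right) \left(X - 9 \left(-4\right)^{2}\right) = \left(2 + X\right) \left(X - 144\right) = \left(2 + X\right) \left(-144 + X\right) = \left(-144 + X\right) \left(2 + X\right)$)
$I = -11097$ ($I = 36 \left(\left(- \frac{1}{4}\right) \left(-1\right)\right) \left(-288 + 7^{2} - 994\right) = 36 \cdot \frac{1}{4} \left(-288 + 49 - 994\right) = 9 \left(-1233\right) = -11097$)
$T = 10512$ ($T = 438 \cdot 24 = 10512$)
$T - I = 10512 - -11097 = 10512 + 11097 = 21609$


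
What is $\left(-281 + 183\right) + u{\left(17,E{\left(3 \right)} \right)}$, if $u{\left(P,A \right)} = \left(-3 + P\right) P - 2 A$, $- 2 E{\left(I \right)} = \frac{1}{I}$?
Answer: $\frac{421}{3} \approx 140.33$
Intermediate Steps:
$E{\left(I \right)} = - \frac{1}{2 I}$
$u{\left(P,A \right)} = - 2 A + P \left(-3 + P\right)$ ($u{\left(P,A \right)} = P \left(-3 + P\right) - 2 A = - 2 A + P \left(-3 + P\right)$)
$\left(-281 + 183\right) + u{\left(17,E{\left(3 \right)} \right)} = \left(-281 + 183\right) - \left(51 - 289 + 2 \left(- \frac{1}{2}\right) \frac{1}{3}\right) = -98 - \left(-238 + 2 \left(- \frac{1}{2}\right) \frac{1}{3}\right) = -98 - - \frac{715}{3} = -98 + \left(289 - 51 + \frac{1}{3}\right) = -98 + \frac{715}{3} = \frac{421}{3}$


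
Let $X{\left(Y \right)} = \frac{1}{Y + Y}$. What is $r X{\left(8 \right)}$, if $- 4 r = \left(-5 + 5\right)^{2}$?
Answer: $0$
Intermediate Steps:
$X{\left(Y \right)} = \frac{1}{2 Y}$
$r = 0$ ($r = - \frac{\left(-5 + 5\right)^{2}}{4} = - \frac{0^{2}}{4} = \left(- \frac{1}{4}\right) 0 = 0$)
$r X{\left(8 \right)} = 0 \frac{1}{2 \cdot 8} = 0 \cdot \frac{1}{2} \cdot \frac{1}{8} = 0 \cdot \frac{1}{16} = 0$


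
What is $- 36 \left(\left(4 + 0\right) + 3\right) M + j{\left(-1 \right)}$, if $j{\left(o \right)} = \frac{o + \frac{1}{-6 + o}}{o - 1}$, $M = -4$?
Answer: $\frac{7060}{7} \approx 1008.6$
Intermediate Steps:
$j{\left(o \right)} = \frac{o + \frac{1}{-6 + o}}{-1 + o}$
$- 36 \left(\left(4 + 0\right) + 3\right) M + j{\left(-1 \right)} = - 36 \left(\left(4 + 0\right) + 3\right) \left(-4\right) + \frac{1 + \left(-1\right)^{2} - -6}{6 + \left(-1\right)^{2} - -7} = - 36 \left(4 + 3\right) \left(-4\right) + \frac{1 + 1 + 6}{6 + 1 + 7} = - 36 \cdot 7 \left(-4\right) + \frac{1}{14} \cdot 8 = \left(-36\right) \left(-28\right) + \frac{1}{14} \cdot 8 = 1008 + \frac{4}{7} = \frac{7060}{7}$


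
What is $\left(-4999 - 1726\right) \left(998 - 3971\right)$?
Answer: $19993425$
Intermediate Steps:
$\left(-4999 - 1726\right) \left(998 - 3971\right) = \left(-6725\right) \left(-2973\right) = 19993425$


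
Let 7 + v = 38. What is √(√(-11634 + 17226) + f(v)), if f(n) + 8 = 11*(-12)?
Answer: √(-140 + 2*√1398) ≈ 8.0759*I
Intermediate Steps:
v = 31 (v = -7 + 38 = 31)
f(n) = -140 (f(n) = -8 + 11*(-12) = -8 - 132 = -140)
√(√(-11634 + 17226) + f(v)) = √(√(-11634 + 17226) - 140) = √(√5592 - 140) = √(2*√1398 - 140) = √(-140 + 2*√1398)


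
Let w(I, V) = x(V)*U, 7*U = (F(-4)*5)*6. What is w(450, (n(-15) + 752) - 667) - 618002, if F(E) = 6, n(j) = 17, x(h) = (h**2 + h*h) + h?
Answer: -562214/7 ≈ -80316.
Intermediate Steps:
x(h) = h + 2*h**2 (x(h) = (h**2 + h**2) + h = 2*h**2 + h = h + 2*h**2)
U = 180/7 (U = ((6*5)*6)/7 = (30*6)/7 = (1/7)*180 = 180/7 ≈ 25.714)
w(I, V) = 180*V*(1 + 2*V)/7 (w(I, V) = (V*(1 + 2*V))*(180/7) = 180*V*(1 + 2*V)/7)
w(450, (n(-15) + 752) - 667) - 618002 = 180*((17 + 752) - 667)*(1 + 2*((17 + 752) - 667))/7 - 618002 = 180*(769 - 667)*(1 + 2*(769 - 667))/7 - 618002 = (180/7)*102*(1 + 2*102) - 618002 = (180/7)*102*(1 + 204) - 618002 = (180/7)*102*205 - 618002 = 3763800/7 - 618002 = -562214/7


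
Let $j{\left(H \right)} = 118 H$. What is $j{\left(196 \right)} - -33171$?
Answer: $56299$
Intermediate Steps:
$j{\left(196 \right)} - -33171 = 118 \cdot 196 - -33171 = 23128 + 33171 = 56299$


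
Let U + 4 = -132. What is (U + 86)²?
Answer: 2500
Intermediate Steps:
U = -136 (U = -4 - 132 = -136)
(U + 86)² = (-136 + 86)² = (-50)² = 2500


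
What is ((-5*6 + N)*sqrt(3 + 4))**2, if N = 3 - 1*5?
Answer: 7168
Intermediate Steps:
N = -2 (N = 3 - 5 = -2)
((-5*6 + N)*sqrt(3 + 4))**2 = ((-5*6 - 2)*sqrt(3 + 4))**2 = ((-30 - 2)*sqrt(7))**2 = (-32*sqrt(7))**2 = 7168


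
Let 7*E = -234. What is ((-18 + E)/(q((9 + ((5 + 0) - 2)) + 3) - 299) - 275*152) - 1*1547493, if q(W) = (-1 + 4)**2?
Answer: -322626443/203 ≈ -1.5893e+6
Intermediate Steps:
E = -234/7 (E = (1/7)*(-234) = -234/7 ≈ -33.429)
q(W) = 9 (q(W) = 3**2 = 9)
((-18 + E)/(q((9 + ((5 + 0) - 2)) + 3) - 299) - 275*152) - 1*1547493 = ((-18 - 234/7)/(9 - 299) - 275*152) - 1*1547493 = (-360/7/(-290) - 41800) - 1547493 = (-360/7*(-1/290) - 41800) - 1547493 = (36/203 - 41800) - 1547493 = -8485364/203 - 1547493 = -322626443/203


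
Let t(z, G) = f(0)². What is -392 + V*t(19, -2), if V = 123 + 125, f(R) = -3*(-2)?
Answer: 8536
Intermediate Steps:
f(R) = 6
t(z, G) = 36 (t(z, G) = 6² = 36)
V = 248
-392 + V*t(19, -2) = -392 + 248*36 = -392 + 8928 = 8536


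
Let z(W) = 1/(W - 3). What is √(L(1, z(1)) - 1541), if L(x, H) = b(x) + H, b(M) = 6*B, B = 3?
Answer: I*√6094/2 ≈ 39.032*I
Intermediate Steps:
z(W) = 1/(-3 + W)
b(M) = 18 (b(M) = 6*3 = 18)
L(x, H) = 18 + H
√(L(1, z(1)) - 1541) = √((18 + 1/(-3 + 1)) - 1541) = √((18 + 1/(-2)) - 1541) = √((18 - ½) - 1541) = √(35/2 - 1541) = √(-3047/2) = I*√6094/2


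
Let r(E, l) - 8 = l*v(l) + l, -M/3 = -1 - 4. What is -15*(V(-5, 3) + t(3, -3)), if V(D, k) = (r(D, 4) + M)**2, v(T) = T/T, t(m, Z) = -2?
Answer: -14385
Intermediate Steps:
v(T) = 1
M = 15 (M = -3*(-1 - 4) = -3*(-5) = 15)
r(E, l) = 8 + 2*l (r(E, l) = 8 + (l*1 + l) = 8 + (l + l) = 8 + 2*l)
V(D, k) = 961 (V(D, k) = ((8 + 2*4) + 15)**2 = ((8 + 8) + 15)**2 = (16 + 15)**2 = 31**2 = 961)
-15*(V(-5, 3) + t(3, -3)) = -15*(961 - 2) = -15*959 = -14385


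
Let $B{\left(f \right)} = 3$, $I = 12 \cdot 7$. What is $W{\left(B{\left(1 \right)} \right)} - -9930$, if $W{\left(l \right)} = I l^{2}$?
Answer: $10686$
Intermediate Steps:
$I = 84$
$W{\left(l \right)} = 84 l^{2}$
$W{\left(B{\left(1 \right)} \right)} - -9930 = 84 \cdot 3^{2} - -9930 = 84 \cdot 9 + 9930 = 756 + 9930 = 10686$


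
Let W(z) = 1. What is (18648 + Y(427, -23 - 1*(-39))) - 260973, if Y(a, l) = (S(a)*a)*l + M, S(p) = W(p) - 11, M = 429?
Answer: -310216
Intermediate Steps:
S(p) = -10 (S(p) = 1 - 11 = -10)
Y(a, l) = 429 - 10*a*l (Y(a, l) = (-10*a)*l + 429 = -10*a*l + 429 = 429 - 10*a*l)
(18648 + Y(427, -23 - 1*(-39))) - 260973 = (18648 + (429 - 10*427*(-23 - 1*(-39)))) - 260973 = (18648 + (429 - 10*427*(-23 + 39))) - 260973 = (18648 + (429 - 10*427*16)) - 260973 = (18648 + (429 - 68320)) - 260973 = (18648 - 67891) - 260973 = -49243 - 260973 = -310216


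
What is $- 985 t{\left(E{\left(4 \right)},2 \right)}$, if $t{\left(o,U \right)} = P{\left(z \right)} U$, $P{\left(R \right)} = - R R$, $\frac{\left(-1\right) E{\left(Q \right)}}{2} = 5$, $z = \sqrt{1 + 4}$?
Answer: $9850$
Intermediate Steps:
$z = \sqrt{5} \approx 2.2361$
$E{\left(Q \right)} = -10$ ($E{\left(Q \right)} = \left(-2\right) 5 = -10$)
$P{\left(R \right)} = - R^{2}$
$t{\left(o,U \right)} = - 5 U$ ($t{\left(o,U \right)} = - \left(\sqrt{5}\right)^{2} U = \left(-1\right) 5 U = - 5 U$)
$- 985 t{\left(E{\left(4 \right)},2 \right)} = - 985 \left(\left(-5\right) 2\right) = \left(-985\right) \left(-10\right) = 9850$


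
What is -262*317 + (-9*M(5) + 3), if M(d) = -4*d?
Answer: -82871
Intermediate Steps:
-262*317 + (-9*M(5) + 3) = -262*317 + (-(-36)*5 + 3) = -83054 + (-9*(-20) + 3) = -83054 + (180 + 3) = -83054 + 183 = -82871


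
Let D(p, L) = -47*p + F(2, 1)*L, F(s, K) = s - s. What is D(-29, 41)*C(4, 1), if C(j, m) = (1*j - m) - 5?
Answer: -2726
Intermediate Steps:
F(s, K) = 0
D(p, L) = -47*p (D(p, L) = -47*p + 0*L = -47*p + 0 = -47*p)
C(j, m) = -5 + j - m (C(j, m) = (j - m) - 5 = -5 + j - m)
D(-29, 41)*C(4, 1) = (-47*(-29))*(-5 + 4 - 1*1) = 1363*(-5 + 4 - 1) = 1363*(-2) = -2726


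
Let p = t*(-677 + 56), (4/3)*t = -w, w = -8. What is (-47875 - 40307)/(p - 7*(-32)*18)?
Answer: -4899/17 ≈ -288.18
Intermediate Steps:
t = 6 (t = 3*(-1*(-8))/4 = (¾)*8 = 6)
p = -3726 (p = 6*(-677 + 56) = 6*(-621) = -3726)
(-47875 - 40307)/(p - 7*(-32)*18) = (-47875 - 40307)/(-3726 - 7*(-32)*18) = -88182/(-3726 + 224*18) = -88182/(-3726 + 4032) = -88182/306 = -88182*1/306 = -4899/17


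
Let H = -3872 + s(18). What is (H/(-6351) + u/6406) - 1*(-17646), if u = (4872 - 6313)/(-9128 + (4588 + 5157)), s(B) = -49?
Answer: 147657127937681/8367446734 ≈ 17647.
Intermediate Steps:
u = -1441/617 (u = -1441/(-9128 + 9745) = -1441/617 ≈ -2.3355)
H = -3921 (H = -3872 - 49 = -3921)
(H/(-6351) + u/6406) - 1*(-17646) = (-3921/(-6351) - 1441/617/6406) - 1*(-17646) = (-3921*(-1/6351) - 1441/617*1/6406) + 17646 = (1307/2117 - 1441/3952502) + 17646 = 5162869517/8367446734 + 17646 = 147657127937681/8367446734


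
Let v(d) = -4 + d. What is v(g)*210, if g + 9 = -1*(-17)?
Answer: 840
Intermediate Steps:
g = 8 (g = -9 - 1*(-17) = -9 + 17 = 8)
v(g)*210 = (-4 + 8)*210 = 4*210 = 840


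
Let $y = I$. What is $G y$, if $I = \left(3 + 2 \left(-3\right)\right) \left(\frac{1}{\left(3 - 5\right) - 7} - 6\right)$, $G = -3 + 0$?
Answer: $-55$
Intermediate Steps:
$G = -3$
$I = \frac{55}{3}$ ($I = \left(3 - 6\right) \left(\frac{1}{\left(3 - 5\right) - 7} - 6\right) = - 3 \left(\frac{1}{-2 - 7} - 6\right) = - 3 \left(\frac{1}{-9} - 6\right) = - 3 \left(- \frac{1}{9} - 6\right) = \left(-3\right) \left(- \frac{55}{9}\right) = \frac{55}{3} \approx 18.333$)
$y = \frac{55}{3} \approx 18.333$
$G y = \left(-3\right) \frac{55}{3} = -55$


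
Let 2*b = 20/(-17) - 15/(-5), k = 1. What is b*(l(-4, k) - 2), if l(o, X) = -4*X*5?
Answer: -341/17 ≈ -20.059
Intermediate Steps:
l(o, X) = -20*X
b = 31/34 (b = (20/(-17) - 15/(-5))/2 = (20*(-1/17) - 15*(-1/5))/2 = (-20/17 + 3)/2 = (1/2)*(31/17) = 31/34 ≈ 0.91177)
b*(l(-4, k) - 2) = 31*(-20*1 - 2)/34 = 31*(-20 - 2)/34 = (31/34)*(-22) = -341/17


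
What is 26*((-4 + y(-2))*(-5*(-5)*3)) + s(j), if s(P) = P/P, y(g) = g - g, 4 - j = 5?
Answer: -7799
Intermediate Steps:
j = -1 (j = 4 - 1*5 = 4 - 5 = -1)
y(g) = 0
s(P) = 1
26*((-4 + y(-2))*(-5*(-5)*3)) + s(j) = 26*((-4 + 0)*(-5*(-5)*3)) + 1 = 26*(-100*3) + 1 = 26*(-4*75) + 1 = 26*(-300) + 1 = -7800 + 1 = -7799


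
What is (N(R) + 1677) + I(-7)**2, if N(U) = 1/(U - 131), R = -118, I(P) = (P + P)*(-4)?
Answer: 1198436/249 ≈ 4813.0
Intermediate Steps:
I(P) = -8*P (I(P) = (2*P)*(-4) = -8*P)
N(U) = 1/(-131 + U)
(N(R) + 1677) + I(-7)**2 = (1/(-131 - 118) + 1677) + (-8*(-7))**2 = (1/(-249) + 1677) + 56**2 = (-1/249 + 1677) + 3136 = 417572/249 + 3136 = 1198436/249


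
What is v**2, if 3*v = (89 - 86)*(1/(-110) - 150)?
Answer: 272283001/12100 ≈ 22503.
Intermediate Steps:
v = -16501/110 (v = ((89 - 86)*(1/(-110) - 150))/3 = (3*(-1/110 - 150))/3 = (3*(-16501/110))/3 = (1/3)*(-49503/110) = -16501/110 ≈ -150.01)
v**2 = (-16501/110)**2 = 272283001/12100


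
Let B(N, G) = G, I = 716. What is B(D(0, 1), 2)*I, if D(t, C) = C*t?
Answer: 1432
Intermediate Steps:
B(D(0, 1), 2)*I = 2*716 = 1432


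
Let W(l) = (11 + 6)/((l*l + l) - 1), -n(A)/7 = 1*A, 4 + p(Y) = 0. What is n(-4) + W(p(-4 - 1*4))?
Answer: 325/11 ≈ 29.545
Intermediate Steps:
p(Y) = -4 (p(Y) = -4 + 0 = -4)
n(A) = -7*A
W(l) = 17/(-1 + l + l²) (W(l) = 17/((l² + l) - 1) = 17/((l + l²) - 1) = 17/(-1 + l + l²))
n(-4) + W(p(-4 - 1*4)) = -7*(-4) + 17/(-1 - 4 + (-4)²) = 28 + 17/(-1 - 4 + 16) = 28 + 17/11 = 325/11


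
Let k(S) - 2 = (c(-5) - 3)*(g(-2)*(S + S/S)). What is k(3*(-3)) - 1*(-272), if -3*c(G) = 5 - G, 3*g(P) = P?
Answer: 2162/9 ≈ 240.22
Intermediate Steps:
g(P) = P/3
c(G) = -5/3 + G/3 (c(G) = -(5 - G)/3 = -5/3 + G/3)
k(S) = 56/9 + 38*S/9 (k(S) = 2 + ((-5/3 + (1/3)*(-5)) - 3)*(((1/3)*(-2))*(S + S/S)) = 2 + ((-5/3 - 5/3) - 3)*(-2*(S + 1)/3) = 2 + (-10/3 - 3)*(-2*(1 + S)/3) = 2 - 19*(-2/3 - 2*S/3)/3 = 2 + (38/9 + 38*S/9) = 56/9 + 38*S/9)
k(3*(-3)) - 1*(-272) = (56/9 + 38*(3*(-3))/9) - 1*(-272) = (56/9 + (38/9)*(-9)) + 272 = (56/9 - 38) + 272 = -286/9 + 272 = 2162/9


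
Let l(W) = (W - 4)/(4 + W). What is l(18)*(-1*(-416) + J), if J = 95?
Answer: 3577/11 ≈ 325.18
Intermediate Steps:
l(W) = (-4 + W)/(4 + W)
l(18)*(-1*(-416) + J) = ((-4 + 18)/(4 + 18))*(-1*(-416) + 95) = (14/22)*(416 + 95) = ((1/22)*14)*511 = (7/11)*511 = 3577/11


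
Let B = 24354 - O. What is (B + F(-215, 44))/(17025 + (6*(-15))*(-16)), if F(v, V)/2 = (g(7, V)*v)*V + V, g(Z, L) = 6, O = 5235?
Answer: -94313/18465 ≈ -5.1077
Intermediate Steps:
F(v, V) = 2*V + 12*V*v (F(v, V) = 2*((6*v)*V + V) = 2*(6*V*v + V) = 2*(V + 6*V*v) = 2*V + 12*V*v)
B = 19119 (B = 24354 - 1*5235 = 24354 - 5235 = 19119)
(B + F(-215, 44))/(17025 + (6*(-15))*(-16)) = (19119 + 2*44*(1 + 6*(-215)))/(17025 + (6*(-15))*(-16)) = (19119 + 2*44*(1 - 1290))/(17025 - 90*(-16)) = (19119 + 2*44*(-1289))/(17025 + 1440) = (19119 - 113432)/18465 = -94313*1/18465 = -94313/18465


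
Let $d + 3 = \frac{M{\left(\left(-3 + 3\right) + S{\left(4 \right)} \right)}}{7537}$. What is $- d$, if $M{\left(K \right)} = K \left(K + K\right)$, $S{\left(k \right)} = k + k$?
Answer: $\frac{22483}{7537} \approx 2.983$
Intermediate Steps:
$S{\left(k \right)} = 2 k$
$M{\left(K \right)} = 2 K^{2}$ ($M{\left(K \right)} = K 2 K = 2 K^{2}$)
$d = - \frac{22483}{7537}$ ($d = -3 + \frac{2 \left(\left(-3 + 3\right) + 2 \cdot 4\right)^{2}}{7537} = -3 + 2 \left(0 + 8\right)^{2} \cdot \frac{1}{7537} = -3 + 2 \cdot 8^{2} \cdot \frac{1}{7537} = -3 + 2 \cdot 64 \cdot \frac{1}{7537} = -3 + 128 \cdot \frac{1}{7537} = -3 + \frac{128}{7537} = - \frac{22483}{7537} \approx -2.983$)
$- d = \left(-1\right) \left(- \frac{22483}{7537}\right) = \frac{22483}{7537}$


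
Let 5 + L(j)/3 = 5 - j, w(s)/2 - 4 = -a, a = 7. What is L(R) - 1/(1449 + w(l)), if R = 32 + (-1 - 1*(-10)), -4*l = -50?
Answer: -177490/1443 ≈ -123.00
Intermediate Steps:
l = 25/2 (l = -¼*(-50) = 25/2 ≈ 12.500)
w(s) = -6 (w(s) = 8 + 2*(-1*7) = 8 + 2*(-7) = 8 - 14 = -6)
R = 41 (R = 32 + (-1 + 10) = 32 + 9 = 41)
L(j) = -3*j (L(j) = -15 + 3*(5 - j) = -15 + (15 - 3*j) = -3*j)
L(R) - 1/(1449 + w(l)) = -3*41 - 1/(1449 - 6) = -123 - 1/1443 = -177490/1443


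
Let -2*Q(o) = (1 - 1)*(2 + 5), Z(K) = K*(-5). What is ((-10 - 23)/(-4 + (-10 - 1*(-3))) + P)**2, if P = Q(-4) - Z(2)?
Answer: 169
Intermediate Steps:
Z(K) = -5*K
Q(o) = 0 (Q(o) = -(1 - 1)*(2 + 5)/2 = -0*7 = -1/2*0 = 0)
P = 10 (P = 0 - (-5)*2 = 0 - 1*(-10) = 0 + 10 = 10)
((-10 - 23)/(-4 + (-10 - 1*(-3))) + P)**2 = ((-10 - 23)/(-4 + (-10 - 1*(-3))) + 10)**2 = (-33/(-4 + (-10 + 3)) + 10)**2 = (-33/(-4 - 7) + 10)**2 = (-33/(-11) + 10)**2 = (-33*(-1/11) + 10)**2 = (3 + 10)**2 = 13**2 = 169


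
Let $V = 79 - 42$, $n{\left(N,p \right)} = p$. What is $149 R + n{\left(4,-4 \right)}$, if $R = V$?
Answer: $5509$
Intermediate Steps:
$V = 37$
$R = 37$
$149 R + n{\left(4,-4 \right)} = 149 \cdot 37 - 4 = 5513 - 4 = 5509$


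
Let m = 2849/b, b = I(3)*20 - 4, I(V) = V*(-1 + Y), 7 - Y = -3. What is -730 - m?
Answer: -394129/536 ≈ -735.32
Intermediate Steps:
Y = 10 (Y = 7 - 1*(-3) = 7 + 3 = 10)
I(V) = 9*V (I(V) = V*(-1 + 10) = V*9 = 9*V)
b = 536 (b = (9*3)*20 - 4 = 27*20 - 4 = 540 - 4 = 536)
m = 2849/536 ≈ 5.3153
-730 - m = -730 - 1*2849/536 = -730 - 2849/536 = -394129/536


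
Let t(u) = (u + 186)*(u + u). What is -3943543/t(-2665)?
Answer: -3943543/13213070 ≈ -0.29846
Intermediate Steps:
t(u) = 2*u*(186 + u) (t(u) = (186 + u)*(2*u) = 2*u*(186 + u))
-3943543/t(-2665) = -3943543*(-1/(5330*(186 - 2665))) = -3943543/(2*(-2665)*(-2479)) = -3943543/13213070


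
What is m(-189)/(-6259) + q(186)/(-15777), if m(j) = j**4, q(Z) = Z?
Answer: -6710430961877/32916081 ≈ -2.0386e+5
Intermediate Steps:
m(-189)/(-6259) + q(186)/(-15777) = (-189)**4/(-6259) + 186/(-15777) = 1275989841*(-1/6259) + 186*(-1/15777) = -1275989841/6259 - 62/5259 = -6710430961877/32916081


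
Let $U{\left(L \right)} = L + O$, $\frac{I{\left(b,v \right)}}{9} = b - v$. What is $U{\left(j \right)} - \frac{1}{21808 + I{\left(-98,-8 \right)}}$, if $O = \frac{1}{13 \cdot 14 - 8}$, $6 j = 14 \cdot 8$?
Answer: $\frac{5685194}{304471} \approx 18.672$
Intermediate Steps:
$I{\left(b,v \right)} = - 9 v + 9 b$ ($I{\left(b,v \right)} = 9 \left(b - v\right) = - 9 v + 9 b$)
$j = \frac{56}{3}$ ($j = \frac{14 \cdot 8}{6} = \frac{1}{6} \cdot 112 = \frac{56}{3} \approx 18.667$)
$O = \frac{1}{174}$ ($O = \frac{1}{182 + \left(-82 + 74\right)} = \frac{1}{182 - 8} = \frac{1}{174} \approx 0.0057471$)
$U{\left(L \right)} = \frac{1}{174} + L$ ($U{\left(L \right)} = L + \frac{1}{174} = \frac{1}{174} + L$)
$U{\left(j \right)} - \frac{1}{21808 + I{\left(-98,-8 \right)}} = \left(\frac{1}{174} + \frac{56}{3}\right) - \frac{1}{21808 + \left(\left(-9\right) \left(-8\right) + 9 \left(-98\right)\right)} = \frac{1083}{58} - \frac{1}{21808 + \left(72 - 882\right)} = \frac{1083}{58} - \frac{1}{21808 - 810} = \frac{1083}{58} - \frac{1}{20998} = \frac{5685194}{304471}$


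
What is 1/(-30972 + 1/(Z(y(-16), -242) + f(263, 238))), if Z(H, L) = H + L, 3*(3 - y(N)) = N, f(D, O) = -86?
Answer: -959/29702151 ≈ -3.2287e-5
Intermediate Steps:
y(N) = 3 - N/3
1/(-30972 + 1/(Z(y(-16), -242) + f(263, 238))) = 1/(-30972 + 1/(((3 - ⅓*(-16)) - 242) - 86)) = 1/(-30972 + 1/(((3 + 16/3) - 242) - 86)) = 1/(-30972 + 1/((25/3 - 242) - 86)) = 1/(-30972 + 1/(-701/3 - 86)) = 1/(-30972 + 1/(-959/3)) = 1/(-30972 - 3/959) = 1/(-29702151/959) = -959/29702151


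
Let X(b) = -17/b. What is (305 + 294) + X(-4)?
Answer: 2413/4 ≈ 603.25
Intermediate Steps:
(305 + 294) + X(-4) = (305 + 294) - 17/(-4) = 599 - 17*(-¼) = 599 + 17/4 = 2413/4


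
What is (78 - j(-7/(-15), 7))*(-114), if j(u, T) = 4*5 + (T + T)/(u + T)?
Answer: -25593/4 ≈ -6398.3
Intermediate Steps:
j(u, T) = 20 + 2*T/(T + u) (j(u, T) = 20 + (2*T)/(T + u) = 20 + 2*T/(T + u))
(78 - j(-7/(-15), 7))*(-114) = (78 - 2*(10*(-7/(-15)) + 11*7)/(7 - 7/(-15)))*(-114) = (78 - 2*(10*(-7*(-1/15)) + 77)/(7 - 7*(-1/15)))*(-114) = (78 - 2*(10*(7/15) + 77)/(7 + 7/15))*(-114) = (78 - 2*(14/3 + 77)/112/15)*(-114) = (78 - 2*15*245/(112*3))*(-114) = (78 - 1*175/8)*(-114) = (78 - 175/8)*(-114) = (449/8)*(-114) = -25593/4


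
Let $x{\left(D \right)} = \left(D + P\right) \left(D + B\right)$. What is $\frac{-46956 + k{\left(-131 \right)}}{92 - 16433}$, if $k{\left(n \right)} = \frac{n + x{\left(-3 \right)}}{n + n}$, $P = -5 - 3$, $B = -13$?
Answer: $\frac{4100839}{1427114} \approx 2.8735$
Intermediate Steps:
$P = -8$
$x{\left(D \right)} = \left(-13 + D\right) \left(-8 + D\right)$ ($x{\left(D \right)} = \left(D - 8\right) \left(D - 13\right) = \left(-8 + D\right) \left(-13 + D\right) = \left(-13 + D\right) \left(-8 + D\right)$)
$k{\left(n \right)} = \frac{176 + n}{2 n}$ ($k{\left(n \right)} = \frac{n + \left(104 + \left(-3\right)^{2} - -63\right)}{n + n} = \frac{n + \left(104 + 9 + 63\right)}{2 n} = \left(n + 176\right) \frac{1}{2 n} = \left(176 + n\right) \frac{1}{2 n} = \frac{176 + n}{2 n}$)
$\frac{-46956 + k{\left(-131 \right)}}{92 - 16433} = \frac{-46956 + \frac{176 - 131}{2 \left(-131\right)}}{92 - 16433} = \frac{-46956 + \frac{1}{2} \left(- \frac{1}{131}\right) 45}{-16341} = \left(-46956 - \frac{45}{262}\right) \left(- \frac{1}{16341}\right) = \left(- \frac{12302517}{262}\right) \left(- \frac{1}{16341}\right) = \frac{4100839}{1427114}$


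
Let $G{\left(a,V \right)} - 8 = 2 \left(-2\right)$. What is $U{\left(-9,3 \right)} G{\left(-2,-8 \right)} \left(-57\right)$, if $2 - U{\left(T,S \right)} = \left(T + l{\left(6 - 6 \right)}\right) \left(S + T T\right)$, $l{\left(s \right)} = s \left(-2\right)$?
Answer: $-172824$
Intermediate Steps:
$G{\left(a,V \right)} = 4$ ($G{\left(a,V \right)} = 8 + 2 \left(-2\right) = 8 - 4 = 4$)
$l{\left(s \right)} = - 2 s$
$U{\left(T,S \right)} = 2 - T \left(S + T^{2}\right)$ ($U{\left(T,S \right)} = 2 - \left(T - 2 \left(6 - 6\right)\right) \left(S + T T\right) = 2 - \left(T - 2 \left(6 - 6\right)\right) \left(S + T^{2}\right) = 2 - \left(T - 0\right) \left(S + T^{2}\right) = 2 - \left(T + 0\right) \left(S + T^{2}\right) = 2 - T \left(S + T^{2}\right)$)
$U{\left(-9,3 \right)} G{\left(-2,-8 \right)} \left(-57\right) = \left(2 - \left(-9\right)^{3} - 3 \left(-9\right)\right) 4 \left(-57\right) = \left(2 - -729 + 27\right) 4 \left(-57\right) = \left(2 + 729 + 27\right) 4 \left(-57\right) = 758 \cdot 4 \left(-57\right) = 3032 \left(-57\right) = -172824$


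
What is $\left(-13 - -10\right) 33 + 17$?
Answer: $-82$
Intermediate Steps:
$\left(-13 - -10\right) 33 + 17 = \left(-13 + 10\right) 33 + 17 = \left(-3\right) 33 + 17 = -99 + 17 = -82$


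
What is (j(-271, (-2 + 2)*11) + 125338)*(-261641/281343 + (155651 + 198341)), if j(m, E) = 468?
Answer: 12529385587024690/281343 ≈ 4.4534e+10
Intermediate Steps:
(j(-271, (-2 + 2)*11) + 125338)*(-261641/281343 + (155651 + 198341)) = (468 + 125338)*(-261641/281343 + (155651 + 198341)) = 125806*(-261641*1/281343 + 353992) = 125806*(-261641/281343 + 353992) = 125806*(99592909615/281343) = 12529385587024690/281343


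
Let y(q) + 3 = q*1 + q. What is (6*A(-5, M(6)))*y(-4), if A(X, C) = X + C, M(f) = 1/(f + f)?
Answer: 649/2 ≈ 324.50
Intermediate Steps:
M(f) = 1/(2*f)
A(X, C) = C + X
y(q) = -3 + 2*q (y(q) = -3 + (q*1 + q) = -3 + (q + q) = -3 + 2*q)
(6*A(-5, M(6)))*y(-4) = (6*((½)/6 - 5))*(-3 + 2*(-4)) = (6*((½)*(⅙) - 5))*(-3 - 8) = (6*(1/12 - 5))*(-11) = (6*(-59/12))*(-11) = -59/2*(-11) = 649/2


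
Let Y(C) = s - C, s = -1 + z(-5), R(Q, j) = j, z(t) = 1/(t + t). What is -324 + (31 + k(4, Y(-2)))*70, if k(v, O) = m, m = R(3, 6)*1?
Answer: 2266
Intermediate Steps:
z(t) = 1/(2*t)
s = -11/10 (s = -1 + (½)/(-5) = -1 + (½)*(-⅕) = -1 - ⅒ = -11/10 ≈ -1.1000)
Y(C) = -11/10 - C
m = 6 (m = 6*1 = 6)
k(v, O) = 6
-324 + (31 + k(4, Y(-2)))*70 = -324 + (31 + 6)*70 = -324 + 37*70 = -324 + 2590 = 2266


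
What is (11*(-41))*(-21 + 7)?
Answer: 6314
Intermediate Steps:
(11*(-41))*(-21 + 7) = -451*(-14) = 6314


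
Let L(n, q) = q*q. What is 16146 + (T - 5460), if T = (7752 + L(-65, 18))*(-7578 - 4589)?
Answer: -98250006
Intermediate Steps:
L(n, q) = q²
T = -98260692 (T = (7752 + 18²)*(-7578 - 4589) = (7752 + 324)*(-12167) = 8076*(-12167) = -98260692)
16146 + (T - 5460) = 16146 + (-98260692 - 5460) = 16146 - 98266152 = -98250006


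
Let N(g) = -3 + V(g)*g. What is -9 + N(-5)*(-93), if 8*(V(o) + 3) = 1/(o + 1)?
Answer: -36465/32 ≈ -1139.5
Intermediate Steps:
V(o) = -3 + 1/(8*(1 + o)) (V(o) = -3 + 1/(8*(o + 1)) = -3 + 1/(8*(1 + o)))
N(g) = -3 + g*(-23 - 24*g)/(8*(1 + g)) (N(g) = -3 + ((-23 - 24*g)/(8*(1 + g)))*g = -3 + g*(-23 - 24*g)/(8*(1 + g)))
-9 + N(-5)*(-93) = -9 + ((-24 - 47*(-5) - 24*(-5)²)/(8*(1 - 5)))*(-93) = -9 + ((⅛)*(-24 + 235 - 24*25)/(-4))*(-93) = -9 + ((⅛)*(-¼)*(-24 + 235 - 600))*(-93) = -9 + ((⅛)*(-¼)*(-389))*(-93) = -9 + (389/32)*(-93) = -9 - 36177/32 = -36465/32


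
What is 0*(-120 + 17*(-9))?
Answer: 0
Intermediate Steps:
0*(-120 + 17*(-9)) = 0*(-120 - 153) = 0*(-273) = 0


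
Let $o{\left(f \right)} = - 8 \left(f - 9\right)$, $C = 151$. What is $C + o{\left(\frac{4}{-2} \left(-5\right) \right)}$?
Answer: $143$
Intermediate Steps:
$o{\left(f \right)} = 72 - 8 f$ ($o{\left(f \right)} = - 8 \left(-9 + f\right) = 72 - 8 f$)
$C + o{\left(\frac{4}{-2} \left(-5\right) \right)} = 151 + \left(72 - 8 \frac{4}{-2} \left(-5\right)\right) = 151 + \left(72 - 8 \cdot 4 \left(- \frac{1}{2}\right) \left(-5\right)\right) = 151 + \left(72 - 8 \left(\left(-2\right) \left(-5\right)\right)\right) = 151 + \left(72 - 80\right) = 151 - 8 = 143$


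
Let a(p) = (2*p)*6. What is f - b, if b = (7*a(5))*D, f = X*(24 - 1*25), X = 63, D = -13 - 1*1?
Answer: 5817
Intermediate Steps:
a(p) = 12*p
D = -14 (D = -13 - 1 = -14)
f = -63 (f = 63*(24 - 1*25) = 63*(24 - 25) = 63*(-1) = -63)
b = -5880 (b = (7*(12*5))*(-14) = (7*60)*(-14) = 420*(-14) = -5880)
f - b = -63 - 1*(-5880) = -63 + 5880 = 5817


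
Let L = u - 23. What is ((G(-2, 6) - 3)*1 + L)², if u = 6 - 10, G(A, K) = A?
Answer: 1024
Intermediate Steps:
u = -4
L = -27 (L = -4 - 23 = -27)
((G(-2, 6) - 3)*1 + L)² = ((-2 - 3)*1 - 27)² = (-5*1 - 27)² = (-5 - 27)² = (-32)² = 1024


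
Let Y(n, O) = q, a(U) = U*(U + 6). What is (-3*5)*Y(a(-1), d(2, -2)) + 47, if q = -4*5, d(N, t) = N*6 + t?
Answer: 347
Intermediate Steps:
a(U) = U*(6 + U)
d(N, t) = t + 6*N (d(N, t) = 6*N + t = t + 6*N)
q = -20
Y(n, O) = -20
(-3*5)*Y(a(-1), d(2, -2)) + 47 = -3*5*(-20) + 47 = -15*(-20) + 47 = 300 + 47 = 347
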